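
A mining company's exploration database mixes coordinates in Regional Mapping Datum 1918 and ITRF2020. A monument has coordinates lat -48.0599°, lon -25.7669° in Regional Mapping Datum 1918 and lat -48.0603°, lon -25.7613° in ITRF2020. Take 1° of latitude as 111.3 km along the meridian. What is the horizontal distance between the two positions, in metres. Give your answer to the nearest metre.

Δφ = -48.0603° − -48.0599° = -0.0004°; Δλ = -25.7613° − -25.7669° = +0.0056°.
ΔN = Δφ × 111300 = -44.5 m; ΔE = Δλ × 111300 × cos(-48.0599°) = +0.0056 × 111300 × 0.668353 = 416.6 m.
Distance = √(ΔE² + ΔN²) = √(416.6² + (-44.5)²) = 418.9 m.

419 m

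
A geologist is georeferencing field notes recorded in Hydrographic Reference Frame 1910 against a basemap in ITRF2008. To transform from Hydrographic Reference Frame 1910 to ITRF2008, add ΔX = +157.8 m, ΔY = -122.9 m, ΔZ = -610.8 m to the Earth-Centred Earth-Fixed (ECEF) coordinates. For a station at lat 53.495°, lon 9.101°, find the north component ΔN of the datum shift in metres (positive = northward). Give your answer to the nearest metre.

At φ = 53.495°, λ = 9.101°: sin φ = 0.803805, cos φ = 0.594893, sin λ = 0.158175, cos λ = 0.987411.
ΔN = −sin φ cos λ·ΔX − sin φ sin λ·ΔY + cos φ·ΔZ = −(0.803805)(0.987411)(157.8) − (0.803805)(0.158175)(-122.9) + (0.594893)(-610.8) = -472.98 m.

ΔN = -473 m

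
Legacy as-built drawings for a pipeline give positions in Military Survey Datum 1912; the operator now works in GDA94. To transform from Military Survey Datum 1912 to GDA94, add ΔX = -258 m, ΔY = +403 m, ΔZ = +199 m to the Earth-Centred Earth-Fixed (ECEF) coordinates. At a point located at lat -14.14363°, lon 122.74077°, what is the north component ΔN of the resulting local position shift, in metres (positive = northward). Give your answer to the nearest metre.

ΔN = 310 m

The local north axis is (−sin φ cos λ, −sin φ sin λ, cos φ), giving ΔN = 34.096 + 82.829 + 192.968 = 309.89 m.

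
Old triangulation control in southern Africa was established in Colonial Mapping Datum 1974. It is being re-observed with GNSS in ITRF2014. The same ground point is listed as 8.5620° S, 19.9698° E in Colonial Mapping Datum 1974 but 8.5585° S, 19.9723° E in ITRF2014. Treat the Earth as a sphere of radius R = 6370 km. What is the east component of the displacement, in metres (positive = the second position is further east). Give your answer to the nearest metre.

Δφ = -8.5585° − -8.5620° = +0.0035°; Δλ = 19.9723° − 19.9698° = +0.0025°.
1° along a meridian = πR/180 = 111177 m.
ΔN = Δφ × 111177 = 389.1 m; ΔE = Δλ × 111177 × cos(-8.5620°) = +0.0025 × 111177 × 0.988855 = 274.8 m.

ΔE = 275 m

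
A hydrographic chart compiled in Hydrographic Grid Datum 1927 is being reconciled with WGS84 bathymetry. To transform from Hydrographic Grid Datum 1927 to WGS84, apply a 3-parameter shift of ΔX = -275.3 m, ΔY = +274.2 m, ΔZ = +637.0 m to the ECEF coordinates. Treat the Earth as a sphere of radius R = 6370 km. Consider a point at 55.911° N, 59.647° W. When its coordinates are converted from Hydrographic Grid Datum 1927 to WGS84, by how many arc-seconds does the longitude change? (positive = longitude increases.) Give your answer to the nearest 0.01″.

Δλ = -5.72″

sin φ = 0.828168, cos φ = 0.560480, sin λ = -0.862928, cos λ = 0.505326.
East component: ΔE = −sin λ·ΔX + cos λ·ΔY = −(-0.862928)(-275.3) + (0.505326)(274.2) = -99.00 m.
1° of latitude spans πR/180 = 111177 m; at latitude φ, 1° of longitude spans that × cos φ = 62312.8 m, so Δλ = -99.00 / 62312.8 × 3600 = -5.720″.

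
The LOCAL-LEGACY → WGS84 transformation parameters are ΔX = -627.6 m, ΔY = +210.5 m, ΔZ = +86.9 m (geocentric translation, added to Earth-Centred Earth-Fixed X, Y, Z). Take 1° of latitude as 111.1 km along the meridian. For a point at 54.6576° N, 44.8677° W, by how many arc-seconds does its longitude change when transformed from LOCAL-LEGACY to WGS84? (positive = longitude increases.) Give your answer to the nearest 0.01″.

sin φ = 0.815710, cos φ = 0.578461, sin λ = -0.705472, cos λ = 0.708738.
East component: ΔE = −sin λ·ΔX + cos λ·ΔY = −(-0.705472)(-627.6) + (0.708738)(210.5) = -293.57 m.
1° of latitude spans 111100 m; at latitude φ, 1° of longitude spans that × cos φ = 64267.1 m, so Δλ = -293.57 / 64267.1 × 3600 = -16.444″.

Δλ = -16.44″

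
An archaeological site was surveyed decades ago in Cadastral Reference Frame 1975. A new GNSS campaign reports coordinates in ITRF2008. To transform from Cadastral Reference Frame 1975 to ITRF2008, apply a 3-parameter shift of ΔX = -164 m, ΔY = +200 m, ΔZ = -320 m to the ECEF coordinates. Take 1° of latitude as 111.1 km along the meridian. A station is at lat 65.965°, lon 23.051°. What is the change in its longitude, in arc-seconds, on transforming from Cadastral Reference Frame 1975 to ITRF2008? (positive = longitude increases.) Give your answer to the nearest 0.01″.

Δλ = 19.75″

sin φ = 0.913297, cos φ = 0.407295, sin λ = 0.391550, cos λ = 0.920157.
East component: ΔE = −sin λ·ΔX + cos λ·ΔY = −(0.391550)(-164) + (0.920157)(200) = 248.25 m.
1° of latitude spans 111100 m; at latitude φ, 1° of longitude spans that × cos φ = 45250.4 m, so Δλ = 248.25 / 45250.4 × 3600 = 19.750″.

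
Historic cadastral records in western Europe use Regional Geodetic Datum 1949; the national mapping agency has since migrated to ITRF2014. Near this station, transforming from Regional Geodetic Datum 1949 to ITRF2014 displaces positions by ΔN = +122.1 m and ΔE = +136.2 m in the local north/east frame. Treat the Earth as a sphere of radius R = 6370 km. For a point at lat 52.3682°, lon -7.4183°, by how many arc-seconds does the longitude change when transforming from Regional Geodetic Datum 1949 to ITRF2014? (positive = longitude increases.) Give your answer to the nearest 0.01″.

Δλ = 7.22″

At latitude 52.3682°, cos φ = 0.610585.
One radian of longitude at latitude φ spans R cos φ, so Δλ = ΔE / (R cos φ) = 136.2 / (6370000 × 0.610585) = 3.5018e-05 rad = 7.223″.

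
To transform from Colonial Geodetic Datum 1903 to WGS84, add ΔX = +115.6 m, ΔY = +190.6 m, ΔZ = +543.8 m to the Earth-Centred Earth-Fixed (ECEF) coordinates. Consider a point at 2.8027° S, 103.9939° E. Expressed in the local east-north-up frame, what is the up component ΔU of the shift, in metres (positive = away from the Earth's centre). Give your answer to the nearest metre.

The local up (radial) axis is (cos φ cos λ, cos φ sin λ, sin φ), giving ΔU = -27.921 + 184.722 − 26.590 = 130.21 m.

ΔU = 130 m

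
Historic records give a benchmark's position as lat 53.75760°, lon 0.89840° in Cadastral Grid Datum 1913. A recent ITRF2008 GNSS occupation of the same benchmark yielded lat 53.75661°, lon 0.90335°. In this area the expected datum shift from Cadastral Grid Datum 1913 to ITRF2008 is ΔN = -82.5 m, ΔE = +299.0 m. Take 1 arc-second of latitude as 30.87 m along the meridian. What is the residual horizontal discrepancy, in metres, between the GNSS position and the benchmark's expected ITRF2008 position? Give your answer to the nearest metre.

Observed coordinate differences: Δφ = -0.00099°, Δλ = +0.00495°.
Converting to metres (1° lat = 111132 m, cos φ = 0.591203): observed ΔN = -110.0 m, observed ΔE = 325.2 m.
Subtracting the expected shift leaves a residual of -110.0 − (-82.5) = -27.5 m north and 325.2 − (299.0) = 26.2 m east.
Residual distance = √((-27.5)² + 26.2²) = 38.0 m.

38 m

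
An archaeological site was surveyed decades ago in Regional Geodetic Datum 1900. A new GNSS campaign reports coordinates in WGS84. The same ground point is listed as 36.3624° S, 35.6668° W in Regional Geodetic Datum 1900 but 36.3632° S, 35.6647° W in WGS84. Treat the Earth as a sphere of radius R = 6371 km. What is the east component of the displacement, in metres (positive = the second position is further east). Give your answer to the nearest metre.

ΔE = 188 m

Δφ = -36.3632° − -36.3624° = -0.0008°; Δλ = -35.6647° − -35.6668° = +0.0021°.
1° along a meridian = πR/180 = 111195 m.
ΔN = Δφ × 111195 = -89.0 m; ΔE = Δλ × 111195 × cos(-36.3624°) = +0.0021 × 111195 × 0.805283 = 188.0 m.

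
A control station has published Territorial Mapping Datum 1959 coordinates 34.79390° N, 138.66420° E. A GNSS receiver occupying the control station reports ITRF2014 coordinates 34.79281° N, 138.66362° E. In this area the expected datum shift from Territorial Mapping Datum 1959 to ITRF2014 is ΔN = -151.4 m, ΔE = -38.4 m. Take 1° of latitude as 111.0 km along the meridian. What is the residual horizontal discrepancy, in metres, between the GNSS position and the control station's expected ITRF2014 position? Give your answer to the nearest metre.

34 m

Observed coordinate differences: Δφ = -0.00109°, Δλ = -0.00058°.
Converting to metres (1° lat = 111000 m, cos φ = 0.821210): observed ΔN = -121.0 m, observed ΔE = -52.9 m.
Subtracting the expected shift leaves a residual of -121.0 − (-151.4) = 30.4 m north and -52.9 − (-38.4) = -14.5 m east.
Residual distance = √(30.4² + (-14.5)²) = 33.7 m.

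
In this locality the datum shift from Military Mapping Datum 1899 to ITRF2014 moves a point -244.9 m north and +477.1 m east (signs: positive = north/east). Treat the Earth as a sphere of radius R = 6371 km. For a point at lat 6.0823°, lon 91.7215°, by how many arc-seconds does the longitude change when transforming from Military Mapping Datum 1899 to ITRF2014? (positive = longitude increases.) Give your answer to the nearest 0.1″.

At latitude 6.0823°, cos φ = 0.994371.
One radian of longitude at latitude φ spans R cos φ, so Δλ = ΔE / (R cos φ) = 477.1 / (6371000 × 0.994371) = 7.5310e-05 rad = 15.534″.

Δλ = 15.5″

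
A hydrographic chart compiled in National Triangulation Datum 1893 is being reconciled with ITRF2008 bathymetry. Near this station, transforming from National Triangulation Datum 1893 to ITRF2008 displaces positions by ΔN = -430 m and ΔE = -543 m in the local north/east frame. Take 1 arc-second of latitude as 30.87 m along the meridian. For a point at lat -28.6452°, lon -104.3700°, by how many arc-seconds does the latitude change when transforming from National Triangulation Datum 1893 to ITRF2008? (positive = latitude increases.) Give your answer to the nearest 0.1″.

Δφ = -13.9″

1″ of latitude = 30.87 m, so Δφ = -430.0 / 30.87 = -13.929″.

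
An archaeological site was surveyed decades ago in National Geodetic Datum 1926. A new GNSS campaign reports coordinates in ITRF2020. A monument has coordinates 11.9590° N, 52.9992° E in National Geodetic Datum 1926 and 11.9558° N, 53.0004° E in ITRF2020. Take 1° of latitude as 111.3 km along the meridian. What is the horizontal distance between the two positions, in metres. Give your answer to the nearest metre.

Δφ = 11.9558° − 11.9590° = -0.0032°; Δλ = 53.0004° − 52.9992° = +0.0012°.
ΔN = Δφ × 111300 = -356.2 m; ΔE = Δλ × 111300 × cos(11.9590°) = +0.0012 × 111300 × 0.978296 = 130.7 m.
Distance = √(ΔE² + ΔN²) = √(130.7² + (-356.2)²) = 379.4 m.

379 m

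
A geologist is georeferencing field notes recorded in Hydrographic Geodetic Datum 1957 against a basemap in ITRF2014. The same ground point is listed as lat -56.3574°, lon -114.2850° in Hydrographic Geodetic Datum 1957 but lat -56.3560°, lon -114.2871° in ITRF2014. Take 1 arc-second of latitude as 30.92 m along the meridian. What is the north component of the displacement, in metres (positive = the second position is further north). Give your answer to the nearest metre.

Δφ = -56.3560° − -56.3574° = +0.0014°; Δλ = -114.2871° − -114.2850° = -0.0021°.
1° of latitude = 3600 × 30.92 = 111312 m.
ΔN = Δφ × 111312 = 155.8 m; ΔE = Δλ × 111312 × cos(-56.3574°) = -0.0021 × 111312 × 0.554011 = -129.5 m.

ΔN = 156 m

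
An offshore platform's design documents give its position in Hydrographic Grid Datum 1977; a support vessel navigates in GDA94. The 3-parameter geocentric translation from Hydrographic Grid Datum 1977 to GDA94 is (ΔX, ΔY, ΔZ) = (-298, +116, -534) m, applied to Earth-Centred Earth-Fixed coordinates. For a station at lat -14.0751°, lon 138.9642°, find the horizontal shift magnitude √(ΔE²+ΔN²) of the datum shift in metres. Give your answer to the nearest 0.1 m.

The local east axis at (φ, λ) is (−sin λ, cos λ, 0), so ΔE = −sin(138.9642°)·(-298) + cos(138.9642°)·116 = 108.15 m.
The local north axis is (−sin φ cos λ, −sin φ sin λ, cos φ), giving ΔN = 54.665 + 18.521 − 517.968 = -444.78 m.
Horizontal magnitude = √(ΔE² + ΔN²) = √(108.15² + (-444.78)²) = 457.74 m.

457.7 m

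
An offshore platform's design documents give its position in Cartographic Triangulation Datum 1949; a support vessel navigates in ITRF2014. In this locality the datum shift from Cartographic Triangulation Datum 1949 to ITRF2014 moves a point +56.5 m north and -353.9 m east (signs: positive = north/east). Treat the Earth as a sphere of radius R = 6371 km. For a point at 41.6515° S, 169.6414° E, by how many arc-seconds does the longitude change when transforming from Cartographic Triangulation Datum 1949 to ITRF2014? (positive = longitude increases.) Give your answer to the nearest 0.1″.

Δλ = -15.3″

At latitude -41.6515°, cos φ = 0.747201.
One radian of longitude at latitude φ spans R cos φ, so Δλ = ΔE / (R cos φ) = -353.9 / (6371000 × 0.747201) = -7.4342e-05 rad = -15.334″.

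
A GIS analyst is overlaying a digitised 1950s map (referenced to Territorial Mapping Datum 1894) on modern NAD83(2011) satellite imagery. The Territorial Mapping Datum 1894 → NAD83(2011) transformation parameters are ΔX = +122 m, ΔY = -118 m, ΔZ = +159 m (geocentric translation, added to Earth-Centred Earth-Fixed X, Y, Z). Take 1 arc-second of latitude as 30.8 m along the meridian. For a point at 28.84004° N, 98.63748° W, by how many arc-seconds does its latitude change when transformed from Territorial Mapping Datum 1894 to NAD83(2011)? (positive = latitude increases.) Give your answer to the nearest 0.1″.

Δφ = 3.0″

sin φ = 0.482366, cos φ = 0.875970, sin λ = -0.988658, cos λ = -0.150182.
North component: ΔN = −sin φ cos λ·ΔX − sin φ sin λ·ΔY + cos φ·ΔZ = −(0.482366)(-0.150182)(122) − (0.482366)(-0.988658)(-118) + (0.875970)(159) = 91.84 m.
1° of latitude spans 3600 × 30.80 = 110880 m, so Δφ = 91.84 / 110880 × 3600 = 2.982″.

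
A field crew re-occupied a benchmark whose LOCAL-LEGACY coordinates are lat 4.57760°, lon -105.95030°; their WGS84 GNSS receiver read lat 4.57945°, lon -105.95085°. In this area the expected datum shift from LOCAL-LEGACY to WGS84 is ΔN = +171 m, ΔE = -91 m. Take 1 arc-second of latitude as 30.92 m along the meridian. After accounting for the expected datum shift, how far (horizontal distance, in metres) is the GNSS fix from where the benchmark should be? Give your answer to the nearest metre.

46 m

Observed coordinate differences: Δφ = +0.00185°, Δλ = -0.00055°.
Converting to metres (1° lat = 111312 m, cos φ = 0.996810): observed ΔN = 205.9 m, observed ΔE = -61.0 m.
Subtracting the expected shift leaves a residual of 205.9 − (171) = 34.9 m north and -61.0 − (-91) = 30.0 m east.
Residual distance = √(34.9² + 30.0²) = 46.0 m.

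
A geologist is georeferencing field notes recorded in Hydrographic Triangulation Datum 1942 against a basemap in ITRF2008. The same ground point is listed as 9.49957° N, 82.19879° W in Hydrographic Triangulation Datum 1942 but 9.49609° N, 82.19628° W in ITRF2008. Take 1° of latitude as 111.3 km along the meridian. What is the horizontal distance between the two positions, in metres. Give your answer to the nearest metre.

475 m

Δφ = 9.49609° − 9.49957° = -0.00348°; Δλ = -82.19628° − -82.19879° = +0.00251°.
ΔN = Δφ × 111300 = -387.3 m; ΔE = Δλ × 111300 × cos(9.49957°) = +0.00251 × 111300 × 0.986287 = 275.5 m.
Distance = √(ΔE² + ΔN²) = √(275.5² + (-387.3)²) = 475.3 m.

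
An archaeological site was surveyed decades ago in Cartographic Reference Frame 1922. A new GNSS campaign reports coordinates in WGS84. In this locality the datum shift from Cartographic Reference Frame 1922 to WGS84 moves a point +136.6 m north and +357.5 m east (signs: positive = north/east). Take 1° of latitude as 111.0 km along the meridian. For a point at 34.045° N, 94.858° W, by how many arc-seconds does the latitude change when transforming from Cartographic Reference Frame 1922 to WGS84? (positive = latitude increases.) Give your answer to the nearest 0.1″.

1° of latitude = 111.0 km, so Δφ = 136.6 / 111000 = 0.0012306° = 4.430″.

Δφ = 4.4″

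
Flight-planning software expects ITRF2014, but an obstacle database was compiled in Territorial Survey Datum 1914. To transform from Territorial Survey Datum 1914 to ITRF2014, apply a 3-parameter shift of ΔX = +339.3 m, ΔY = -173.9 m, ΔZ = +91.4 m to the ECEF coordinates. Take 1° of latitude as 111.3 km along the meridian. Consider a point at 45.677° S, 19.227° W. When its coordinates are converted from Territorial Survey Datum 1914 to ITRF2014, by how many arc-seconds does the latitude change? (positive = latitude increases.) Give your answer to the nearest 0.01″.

sin φ = -0.715412, cos φ = 0.698703, sin λ = -0.329312, cos λ = 0.944221.
North component: ΔN = −sin φ cos λ·ΔX − sin φ sin λ·ΔY + cos φ·ΔZ = −(-0.715412)(0.944221)(339.3) − (-0.715412)(-0.329312)(-173.9) + (0.698703)(91.4) = 334.03 m.
1° of latitude spans 111300 m, so Δφ = 334.03 / 111300 × 3600 = 10.804″.

Δφ = 10.80″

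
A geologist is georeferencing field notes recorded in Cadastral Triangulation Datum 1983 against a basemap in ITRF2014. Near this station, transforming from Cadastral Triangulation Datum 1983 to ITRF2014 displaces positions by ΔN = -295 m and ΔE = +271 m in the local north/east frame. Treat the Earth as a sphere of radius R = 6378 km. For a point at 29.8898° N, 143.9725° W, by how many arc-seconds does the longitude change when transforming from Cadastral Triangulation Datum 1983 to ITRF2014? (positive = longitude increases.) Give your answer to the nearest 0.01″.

At latitude 29.8898°, cos φ = 0.866985.
One radian of longitude at latitude φ spans R cos φ, so Δλ = ΔE / (R cos φ) = 271.0 / (6378000 × 0.866985) = 4.9009e-05 rad = 10.109″.

Δλ = 10.11″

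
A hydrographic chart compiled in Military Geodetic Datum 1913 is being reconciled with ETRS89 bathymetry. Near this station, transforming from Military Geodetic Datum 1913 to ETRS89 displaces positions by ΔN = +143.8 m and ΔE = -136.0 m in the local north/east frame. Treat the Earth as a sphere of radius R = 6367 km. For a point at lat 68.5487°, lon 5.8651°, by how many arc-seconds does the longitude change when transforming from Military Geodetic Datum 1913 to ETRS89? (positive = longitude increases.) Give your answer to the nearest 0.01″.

At latitude 68.5487°, cos φ = 0.365710.
One radian of longitude at latitude φ spans R cos φ, so Δλ = ΔE / (R cos φ) = -136.0 / (6367000 × 0.365710) = -5.8407e-05 rad = -12.047″.

Δλ = -12.05″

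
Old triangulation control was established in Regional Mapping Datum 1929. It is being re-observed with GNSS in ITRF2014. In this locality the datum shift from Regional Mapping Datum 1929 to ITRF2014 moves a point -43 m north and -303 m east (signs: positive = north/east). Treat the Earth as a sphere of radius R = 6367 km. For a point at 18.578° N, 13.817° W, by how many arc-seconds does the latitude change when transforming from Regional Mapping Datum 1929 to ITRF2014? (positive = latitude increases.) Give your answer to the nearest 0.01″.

On a sphere of radius R, 1 rad of latitude = R, so Δφ = ΔN / R = -43.0 / 6367000 = -6.7536e-06 rad = -1.393″.

Δφ = -1.39″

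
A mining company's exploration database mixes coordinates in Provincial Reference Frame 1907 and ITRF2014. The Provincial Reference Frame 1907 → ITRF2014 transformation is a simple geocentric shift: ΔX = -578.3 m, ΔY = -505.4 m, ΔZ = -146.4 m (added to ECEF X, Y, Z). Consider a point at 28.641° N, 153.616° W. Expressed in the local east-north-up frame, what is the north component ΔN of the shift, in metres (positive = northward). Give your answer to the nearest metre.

ΔN = -484 m

At φ = 28.641°, λ = -153.616°: sin φ = 0.479320, cos φ = 0.877640, sin λ = -0.444385, cos λ = -0.895836.
ΔN = −sin φ cos λ·ΔX − sin φ sin λ·ΔY + cos φ·ΔZ = −(0.479320)(-0.895836)(-578.3) − (0.479320)(-0.444385)(-505.4) + (0.877640)(-146.4) = -484.46 m.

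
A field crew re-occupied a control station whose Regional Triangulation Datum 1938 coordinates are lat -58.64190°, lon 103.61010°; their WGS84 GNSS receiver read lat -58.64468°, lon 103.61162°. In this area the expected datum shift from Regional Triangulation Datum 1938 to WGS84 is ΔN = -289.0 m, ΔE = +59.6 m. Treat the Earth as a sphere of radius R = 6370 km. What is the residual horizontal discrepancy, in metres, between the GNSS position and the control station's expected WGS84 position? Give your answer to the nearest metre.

35 m

Observed coordinate differences: Δφ = -0.00278°, Δλ = +0.00152°.
Converting to metres (1° lat = 111177 m, cos φ = 0.520385): observed ΔN = -309.1 m, observed ΔE = 87.9 m.
Subtracting the expected shift leaves a residual of -309.1 − (-289.0) = -20.1 m north and 87.9 − (59.6) = 28.3 m east.
Residual distance = √((-20.1)² + 28.3²) = 34.7 m.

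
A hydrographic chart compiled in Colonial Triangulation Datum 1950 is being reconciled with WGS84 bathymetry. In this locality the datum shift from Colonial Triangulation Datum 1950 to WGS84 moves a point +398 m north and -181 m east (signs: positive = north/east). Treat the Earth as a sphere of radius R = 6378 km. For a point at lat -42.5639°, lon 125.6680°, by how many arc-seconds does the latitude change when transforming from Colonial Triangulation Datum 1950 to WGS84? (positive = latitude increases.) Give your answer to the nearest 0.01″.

On a sphere of radius R, 1 rad of latitude = R, so Δφ = ΔN / R = 398.0 / 6378000 = 6.2402e-05 rad = 12.871″.

Δφ = 12.87″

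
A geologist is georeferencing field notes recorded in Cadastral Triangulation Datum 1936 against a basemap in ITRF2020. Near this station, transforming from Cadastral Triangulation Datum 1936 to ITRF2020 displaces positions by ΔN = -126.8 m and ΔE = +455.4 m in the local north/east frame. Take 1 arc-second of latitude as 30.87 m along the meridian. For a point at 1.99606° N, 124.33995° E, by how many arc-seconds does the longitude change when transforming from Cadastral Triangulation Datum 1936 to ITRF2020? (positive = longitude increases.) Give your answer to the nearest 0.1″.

Δλ = 14.8″

At latitude 1.99606°, cos φ = 0.999393.
1″ of longitude at this latitude = 30.87 × cos φ = 30.8513 m, so Δλ = 455.4 / 30.8513 = 14.761″.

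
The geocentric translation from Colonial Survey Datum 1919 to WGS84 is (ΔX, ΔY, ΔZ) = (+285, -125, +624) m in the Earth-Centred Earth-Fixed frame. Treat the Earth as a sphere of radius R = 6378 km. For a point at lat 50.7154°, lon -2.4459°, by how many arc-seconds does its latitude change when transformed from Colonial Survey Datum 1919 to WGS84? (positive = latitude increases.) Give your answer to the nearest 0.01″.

Δφ = 5.52″

sin φ = 0.774010, cos φ = 0.633173, sin λ = -0.042676, cos λ = 0.999089.
North component: ΔN = −sin φ cos λ·ΔX − sin φ sin λ·ΔY + cos φ·ΔZ = −(0.774010)(0.999089)(285) − (0.774010)(-0.042676)(-125) + (0.633173)(624) = 170.58 m.
1° of latitude spans πR/180 = 111317 m, so Δφ = 170.58 / 111317 × 3600 = 5.517″.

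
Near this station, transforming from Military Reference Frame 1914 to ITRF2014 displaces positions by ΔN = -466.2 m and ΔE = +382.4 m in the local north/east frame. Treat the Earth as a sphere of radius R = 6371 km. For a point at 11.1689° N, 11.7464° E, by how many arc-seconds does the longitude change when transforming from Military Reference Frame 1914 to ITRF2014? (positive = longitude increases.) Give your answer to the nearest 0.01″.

At latitude 11.1689°, cos φ = 0.981060.
One radian of longitude at latitude φ spans R cos φ, so Δλ = ΔE / (R cos φ) = 382.4 / (6371000 × 0.981060) = 6.1181e-05 rad = 12.619″.

Δλ = 12.62″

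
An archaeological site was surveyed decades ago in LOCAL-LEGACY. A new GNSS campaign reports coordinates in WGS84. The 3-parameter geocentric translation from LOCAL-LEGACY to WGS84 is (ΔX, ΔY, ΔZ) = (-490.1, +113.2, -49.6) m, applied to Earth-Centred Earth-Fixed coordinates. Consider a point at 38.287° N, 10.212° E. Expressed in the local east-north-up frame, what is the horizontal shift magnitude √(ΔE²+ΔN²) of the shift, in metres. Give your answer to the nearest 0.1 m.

At φ = 38.287°, λ = 10.212°: sin φ = 0.619601, cos φ = 0.784917, sin λ = 0.177291, cos λ = 0.984158.
ΔE = −sin λ·ΔX + cos λ·ΔY = −(0.177291)·(-490.1) + (0.984158)·(113.2) = 198.30 m.
ΔN = −sin φ cos λ·ΔX − sin φ sin λ·ΔY + cos φ·ΔZ = −(0.619601)(0.984158)(-490.1) − (0.619601)(0.177291)(113.2) + (0.784917)(-49.6) = 247.49 m.
Horizontal magnitude = √(ΔE² + ΔN²) = √(198.30² + 247.49²) = 317.13 m.

317.1 m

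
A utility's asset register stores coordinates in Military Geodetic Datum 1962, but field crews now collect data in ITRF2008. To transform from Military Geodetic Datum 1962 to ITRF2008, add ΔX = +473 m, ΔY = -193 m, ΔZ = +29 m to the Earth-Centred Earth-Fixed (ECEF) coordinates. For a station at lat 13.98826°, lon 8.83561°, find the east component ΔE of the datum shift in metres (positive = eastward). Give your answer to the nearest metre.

ΔE = -263 m

At φ = 13.98826°, λ = 8.83561°: sin φ = 0.241723, cos φ = 0.970345, sin λ = 0.153600, cos λ = 0.988133.
ΔE = −sin λ·ΔX + cos λ·ΔY = −(0.153600)·(473) + (0.988133)·(-193) = -263.36 m.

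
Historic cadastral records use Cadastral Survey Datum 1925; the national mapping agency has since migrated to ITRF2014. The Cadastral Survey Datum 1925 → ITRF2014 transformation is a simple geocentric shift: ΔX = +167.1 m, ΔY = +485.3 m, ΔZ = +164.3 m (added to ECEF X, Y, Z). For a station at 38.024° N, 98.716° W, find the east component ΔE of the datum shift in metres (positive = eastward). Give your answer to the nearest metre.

The local east axis at (φ, λ) is (−sin λ, cos λ, 0), so ΔE = −sin(-98.716°)·167.1 + cos(-98.716°)·485.3 = 91.63 m.

ΔE = 92 m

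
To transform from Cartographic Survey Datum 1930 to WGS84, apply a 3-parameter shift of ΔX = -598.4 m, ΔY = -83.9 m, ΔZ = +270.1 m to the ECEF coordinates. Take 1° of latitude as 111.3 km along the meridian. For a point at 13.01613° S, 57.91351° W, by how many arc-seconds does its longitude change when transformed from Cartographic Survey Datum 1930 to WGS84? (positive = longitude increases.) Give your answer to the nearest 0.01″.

Δλ = -18.31″

sin φ = -0.225225, cos φ = 0.974307, sin λ = -0.847247, cos λ = 0.531199.
East component: ΔE = −sin λ·ΔX + cos λ·ΔY = −(-0.847247)(-598.4) + (0.531199)(-83.9) = -551.56 m.
1° of latitude spans 111300 m; at latitude φ, 1° of longitude spans that × cos φ = 108440.3 m, so Δλ = -551.56 / 108440.3 × 3600 = -18.311″.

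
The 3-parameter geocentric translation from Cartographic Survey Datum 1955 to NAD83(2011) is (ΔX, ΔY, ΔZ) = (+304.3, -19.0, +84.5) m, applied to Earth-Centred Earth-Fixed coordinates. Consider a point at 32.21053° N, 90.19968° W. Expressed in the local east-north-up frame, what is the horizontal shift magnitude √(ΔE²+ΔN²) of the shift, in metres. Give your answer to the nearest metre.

311 m

The local east axis at (φ, λ) is (−sin λ, cos λ, 0), so ΔE = −sin(-90.19968°)·304.3 + cos(-90.19968°)·(-19.0) = 304.36 m.
The local north axis is (−sin φ cos λ, −sin φ sin λ, cos φ), giving ΔN = 0.565 − 10.128 + 71.495 = 61.93 m.
Horizontal magnitude = √(ΔE² + ΔN²) = √(304.36² + 61.93²) = 310.60 m.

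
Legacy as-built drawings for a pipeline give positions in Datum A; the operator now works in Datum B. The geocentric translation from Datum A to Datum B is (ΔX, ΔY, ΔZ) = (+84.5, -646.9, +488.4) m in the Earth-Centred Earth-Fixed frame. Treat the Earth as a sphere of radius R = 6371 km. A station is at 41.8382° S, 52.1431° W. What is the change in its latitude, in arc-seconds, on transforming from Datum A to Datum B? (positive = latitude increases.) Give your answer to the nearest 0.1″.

Δφ = 23.9″

sin φ = -0.667029, cos φ = 0.745031, sin λ = -0.789546, cos λ = 0.613691.
North component: ΔN = −sin φ cos λ·ΔX − sin φ sin λ·ΔY + cos φ·ΔZ = −(-0.667029)(0.613691)(84.5) − (-0.667029)(-0.789546)(-646.9) + (0.745031)(488.4) = 739.15 m.
1° of latitude spans πR/180 = 111195 m, so Δφ = 739.15 / 111195 × 3600 = 23.931″.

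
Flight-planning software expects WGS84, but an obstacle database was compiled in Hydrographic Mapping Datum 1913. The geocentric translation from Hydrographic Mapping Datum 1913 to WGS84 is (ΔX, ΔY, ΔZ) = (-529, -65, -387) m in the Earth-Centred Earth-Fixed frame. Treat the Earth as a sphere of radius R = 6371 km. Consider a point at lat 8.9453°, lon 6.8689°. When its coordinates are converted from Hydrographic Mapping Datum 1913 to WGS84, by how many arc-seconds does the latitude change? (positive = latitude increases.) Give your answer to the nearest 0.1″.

sin φ = 0.155491, cos φ = 0.987837, sin λ = 0.119598, cos λ = 0.992822.
North component: ΔN = −sin φ cos λ·ΔX − sin φ sin λ·ΔY + cos φ·ΔZ = −(0.155491)(0.992822)(-529) − (0.155491)(0.119598)(-65) + (0.987837)(-387) = -299.42 m.
1° of latitude spans πR/180 = 111195 m, so Δφ = -299.42 / 111195 × 3600 = -9.694″.

Δφ = -9.7″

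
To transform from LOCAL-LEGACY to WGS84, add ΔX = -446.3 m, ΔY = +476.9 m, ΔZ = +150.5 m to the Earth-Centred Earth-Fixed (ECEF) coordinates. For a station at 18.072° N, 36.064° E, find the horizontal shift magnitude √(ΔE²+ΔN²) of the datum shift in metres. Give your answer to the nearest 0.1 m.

The local east axis at (φ, λ) is (−sin λ, cos λ, 0), so ΔE = −sin(36.064°)·(-446.3) + cos(36.064°)·476.9 = 648.24 m.
The local north axis is (−sin φ cos λ, −sin φ sin λ, cos φ), giving ΔN = 111.915 − 87.091 + 143.075 = 167.90 m.
Horizontal magnitude = √(ΔE² + ΔN²) = √(648.24² + 167.90²) = 669.63 m.

669.6 m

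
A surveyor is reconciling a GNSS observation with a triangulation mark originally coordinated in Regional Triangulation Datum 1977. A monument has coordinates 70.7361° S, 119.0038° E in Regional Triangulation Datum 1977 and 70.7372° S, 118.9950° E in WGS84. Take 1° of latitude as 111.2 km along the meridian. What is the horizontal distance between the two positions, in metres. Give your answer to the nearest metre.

345 m

Δφ = -70.7372° − -70.7361° = -0.0011°; Δλ = 118.9950° − 119.0038° = -0.0088°.
ΔN = Δφ × 111200 = -122.3 m; ΔE = Δλ × 111200 × cos(-70.7361°) = -0.0088 × 111200 × 0.329920 = -322.8 m.
Distance = √(ΔE² + ΔN²) = √((-322.8)² + (-122.3)²) = 345.2 m.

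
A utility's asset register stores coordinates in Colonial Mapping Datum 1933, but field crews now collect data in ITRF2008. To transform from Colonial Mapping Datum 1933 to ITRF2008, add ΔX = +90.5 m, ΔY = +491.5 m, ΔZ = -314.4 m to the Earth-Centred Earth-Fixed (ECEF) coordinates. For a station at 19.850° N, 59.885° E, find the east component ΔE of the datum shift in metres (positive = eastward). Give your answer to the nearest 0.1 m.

At φ = 19.850°, λ = 59.885°: sin φ = 0.339559, cos φ = 0.940585, sin λ = 0.865020, cos λ = 0.501737.
ΔE = −sin λ·ΔX + cos λ·ΔY = −(0.865020)·(90.5) + (0.501737)·(491.5) = 168.32 m.

ΔE = 168.3 m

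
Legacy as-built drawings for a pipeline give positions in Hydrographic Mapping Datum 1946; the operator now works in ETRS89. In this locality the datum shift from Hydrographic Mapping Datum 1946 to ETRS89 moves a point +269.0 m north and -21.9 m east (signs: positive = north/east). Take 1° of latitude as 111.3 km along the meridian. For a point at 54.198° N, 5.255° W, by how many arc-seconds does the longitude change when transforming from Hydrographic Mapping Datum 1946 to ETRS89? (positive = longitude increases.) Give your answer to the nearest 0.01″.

At latitude 54.198°, cos φ = 0.584986.
1° of longitude at this latitude = 111.3 × cos φ = 65.11 km, so Δλ = -21.9 / 65108.9 = -0.0003364° = -1.211″.

Δλ = -1.21″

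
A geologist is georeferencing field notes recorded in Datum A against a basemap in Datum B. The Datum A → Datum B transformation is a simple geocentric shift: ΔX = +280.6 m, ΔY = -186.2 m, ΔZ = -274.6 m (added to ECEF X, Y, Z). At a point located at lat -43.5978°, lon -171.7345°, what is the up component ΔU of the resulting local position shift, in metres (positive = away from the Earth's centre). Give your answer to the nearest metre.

ΔU = 8 m

The local up (radial) axis is (cos φ cos λ, cos φ sin λ, sin φ), giving ΔU = -201.099 + 19.385 + 189.362 = 7.65 m.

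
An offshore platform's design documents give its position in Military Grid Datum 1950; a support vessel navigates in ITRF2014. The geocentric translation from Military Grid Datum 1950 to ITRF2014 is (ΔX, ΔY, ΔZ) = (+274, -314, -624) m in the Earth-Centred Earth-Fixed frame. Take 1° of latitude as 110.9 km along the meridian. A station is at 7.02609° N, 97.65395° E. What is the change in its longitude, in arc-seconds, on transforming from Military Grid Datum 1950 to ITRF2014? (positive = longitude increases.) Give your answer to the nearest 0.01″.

sin φ = 0.122321, cos φ = 0.992491, sin λ = 0.991091, cos λ = -0.133190.
East component: ΔE = −sin λ·ΔX + cos λ·ΔY = −(0.991091)(274) + (-0.133190)(-314) = -229.74 m.
1° of latitude spans 110900 m; at latitude φ, 1° of longitude spans that × cos φ = 110067.2 m, so Δλ = -229.74 / 110067.2 × 3600 = -7.514″.

Δλ = -7.51″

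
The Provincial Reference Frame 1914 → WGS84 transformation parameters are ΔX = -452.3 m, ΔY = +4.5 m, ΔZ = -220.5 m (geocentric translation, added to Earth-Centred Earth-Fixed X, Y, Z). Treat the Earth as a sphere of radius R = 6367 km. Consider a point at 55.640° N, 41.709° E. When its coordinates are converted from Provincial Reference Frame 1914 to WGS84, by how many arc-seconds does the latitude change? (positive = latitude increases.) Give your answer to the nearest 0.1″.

Δφ = 4.9″

sin φ = 0.825508, cos φ = 0.564391, sin λ = 0.665348, cos λ = 0.746534.
North component: ΔN = −sin φ cos λ·ΔX − sin φ sin λ·ΔY + cos φ·ΔZ = −(0.825508)(0.746534)(-452.3) − (0.825508)(0.665348)(4.5) + (0.564391)(-220.5) = 151.82 m.
1° of latitude spans πR/180 = 111125 m, so Δφ = 151.82 / 111125 × 3600 = 4.918″.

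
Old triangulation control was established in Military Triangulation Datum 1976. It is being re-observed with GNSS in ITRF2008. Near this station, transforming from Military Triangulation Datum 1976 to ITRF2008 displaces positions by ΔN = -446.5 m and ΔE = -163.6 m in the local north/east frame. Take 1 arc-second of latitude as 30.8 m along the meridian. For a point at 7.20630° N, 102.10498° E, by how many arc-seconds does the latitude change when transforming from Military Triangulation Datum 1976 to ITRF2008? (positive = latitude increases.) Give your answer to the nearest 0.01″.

1″ of latitude = 30.80 m, so Δφ = -446.5 / 30.80 = -14.497″.

Δφ = -14.50″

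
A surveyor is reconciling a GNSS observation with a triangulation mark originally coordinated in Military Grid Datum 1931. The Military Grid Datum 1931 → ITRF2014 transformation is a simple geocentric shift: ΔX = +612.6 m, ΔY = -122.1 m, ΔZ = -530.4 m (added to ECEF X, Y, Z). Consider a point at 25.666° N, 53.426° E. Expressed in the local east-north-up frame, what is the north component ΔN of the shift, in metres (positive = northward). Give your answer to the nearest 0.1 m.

ΔN = -593.7 m

At φ = 25.666°, λ = 53.426°: sin φ = 0.433124, cos φ = 0.901334, sin λ = 0.803088, cos λ = 0.595861.
ΔN = −sin φ cos λ·ΔX − sin φ sin λ·ΔY + cos φ·ΔZ = −(0.433124)(0.595861)(612.6) − (0.433124)(0.803088)(-122.1) + (0.901334)(-530.4) = -593.70 m.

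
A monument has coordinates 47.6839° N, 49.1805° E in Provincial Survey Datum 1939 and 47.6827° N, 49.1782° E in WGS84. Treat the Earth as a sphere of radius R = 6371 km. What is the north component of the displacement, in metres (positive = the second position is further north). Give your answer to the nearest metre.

Δφ = 47.6827° − 47.6839° = -0.0012°; Δλ = 49.1782° − 49.1805° = -0.0023°.
1° along a meridian = πR/180 = 111195 m.
ΔN = Δφ × 111195 = -133.4 m; ΔE = Δλ × 111195 × cos(47.6839°) = -0.0023 × 111195 × 0.673220 = -172.2 m.

ΔN = -133 m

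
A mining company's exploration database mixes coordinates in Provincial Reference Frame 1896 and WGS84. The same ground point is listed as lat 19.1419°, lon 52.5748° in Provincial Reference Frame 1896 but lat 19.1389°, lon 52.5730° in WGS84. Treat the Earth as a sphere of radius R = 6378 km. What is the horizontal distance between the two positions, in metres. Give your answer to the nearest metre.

384 m

Δφ = 19.1389° − 19.1419° = -0.0030°; Δλ = 52.5730° − 52.5748° = -0.0018°.
1° along a meridian = πR/180 = 111317 m.
ΔN = Δφ × 111317 = -334.0 m; ΔE = Δλ × 111317 × cos(19.1419°) = -0.0018 × 111317 × 0.944709 = -189.3 m.
Distance = √(ΔE² + ΔN²) = √((-189.3)² + (-334.0)²) = 383.9 m.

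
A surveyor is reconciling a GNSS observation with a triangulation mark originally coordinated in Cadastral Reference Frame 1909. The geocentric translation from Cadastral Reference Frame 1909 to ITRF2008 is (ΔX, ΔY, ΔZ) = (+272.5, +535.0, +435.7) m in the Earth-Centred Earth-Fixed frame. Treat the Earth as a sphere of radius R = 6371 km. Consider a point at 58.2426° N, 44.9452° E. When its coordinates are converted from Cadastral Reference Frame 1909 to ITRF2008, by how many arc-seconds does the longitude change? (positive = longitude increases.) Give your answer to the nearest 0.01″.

sin φ = 0.850284, cos φ = 0.526324, sin λ = 0.706430, cos λ = 0.707783.
East component: ΔE = −sin λ·ΔX + cos λ·ΔY = −(0.706430)(272.5) + (0.707783)(535.0) = 186.16 m.
1° of latitude spans πR/180 = 111195 m; at latitude φ, 1° of longitude spans that × cos φ = 58524.5 m, so Δλ = 186.16 / 58524.5 × 3600 = 11.451″.

Δλ = 11.45″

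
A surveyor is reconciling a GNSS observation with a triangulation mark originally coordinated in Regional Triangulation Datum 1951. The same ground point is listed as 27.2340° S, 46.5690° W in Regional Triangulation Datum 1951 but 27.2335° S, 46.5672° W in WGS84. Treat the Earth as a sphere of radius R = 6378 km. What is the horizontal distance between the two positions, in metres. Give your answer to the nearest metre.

187 m

Δφ = -27.2335° − -27.2340° = +0.0005°; Δλ = -46.5672° − -46.5690° = +0.0018°.
1° along a meridian = πR/180 = 111317 m.
ΔN = Δφ × 111317 = 55.7 m; ΔE = Δλ × 111317 × cos(-27.2340°) = +0.0018 × 111317 × 0.889145 = 178.2 m.
Distance = √(ΔE² + ΔN²) = √(178.2² + 55.7²) = 186.7 m.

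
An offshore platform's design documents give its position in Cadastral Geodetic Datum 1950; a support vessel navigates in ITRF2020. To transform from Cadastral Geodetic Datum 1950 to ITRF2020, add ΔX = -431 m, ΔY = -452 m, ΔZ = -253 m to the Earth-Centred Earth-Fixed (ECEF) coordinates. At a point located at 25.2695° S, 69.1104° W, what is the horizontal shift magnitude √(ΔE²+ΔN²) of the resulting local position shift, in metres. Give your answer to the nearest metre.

The local east axis at (φ, λ) is (−sin λ, cos λ, 0), so ΔE = −sin(-69.1104°)·(-431) + cos(-69.1104°)·(-452) = -563.84 m.
The local north axis is (−sin φ cos λ, −sin φ sin λ, cos φ), giving ΔN = -65.603 + 180.266 − 228.790 = -114.13 m.
Horizontal magnitude = √(ΔE² + ΔN²) = √((-563.84)² + (-114.13)²) = 575.27 m.

575 m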